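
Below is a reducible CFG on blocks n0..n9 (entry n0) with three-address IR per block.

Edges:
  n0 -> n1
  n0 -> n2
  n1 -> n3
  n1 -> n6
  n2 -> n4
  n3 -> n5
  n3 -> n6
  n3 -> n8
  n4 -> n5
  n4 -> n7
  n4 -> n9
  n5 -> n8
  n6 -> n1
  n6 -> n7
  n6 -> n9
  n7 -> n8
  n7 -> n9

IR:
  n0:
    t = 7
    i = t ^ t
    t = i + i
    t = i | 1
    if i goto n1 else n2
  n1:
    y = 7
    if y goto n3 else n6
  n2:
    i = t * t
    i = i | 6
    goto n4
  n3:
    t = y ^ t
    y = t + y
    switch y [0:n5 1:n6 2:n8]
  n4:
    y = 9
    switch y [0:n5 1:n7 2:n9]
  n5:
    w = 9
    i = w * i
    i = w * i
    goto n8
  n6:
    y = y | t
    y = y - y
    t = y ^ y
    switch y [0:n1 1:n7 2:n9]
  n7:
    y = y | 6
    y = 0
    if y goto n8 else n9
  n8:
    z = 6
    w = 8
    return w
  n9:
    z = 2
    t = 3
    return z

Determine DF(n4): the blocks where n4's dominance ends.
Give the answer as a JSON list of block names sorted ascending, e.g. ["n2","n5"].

idom tree: n1←n0 n2←n0 n3←n1 n4←n2 n5←n0 n6←n1 n7←n0 n8←n0 n9←n0
Join-block Dom:
  n1: preds {n0,n6}: {n0} ∩ {n0,n1,n6} = {n0}; idom=n0
  n5: preds {n3,n4}: {n0,n1,n3} ∩ {n0,n2,n4} = {n0}; idom=n0
  n6: preds {n1,n3}: {n0,n1} ∩ {n0,n1,n3} = {n0,n1}; idom=n1
  n7: preds {n4,n6}: {n0,n2,n4} ∩ {n0,n1,n6} = {n0}; idom=n0
  n8: preds {n3,n5,n7}: {n0,n1,n3} ∩ {n0,n5} ∩ {n0,n7} = {n0}; idom=n0
  n9: preds {n4,n6,n7}: {n0,n2,n4} ∩ {n0,n1,n6} ∩ {n0,n7} = {n0}; idom=n0

DF derivation:
  join n1 pred n0: · stop@n0
  join n1 pred n6: n6→n1 stop@n0
  join n5 pred n3: n3→n1 stop@n0
  join n5 pred n4: n4→n2 stop@n0
  join n6 pred n1: · stop@n1
  join n6 pred n3: n3 stop@n1
  join n7 pred n4: n4→n2 stop@n0
  join n7 pred n6: n6→n1 stop@n0
  join n8 pred n3: n3→n1 stop@n0
  join n8 pred n5: n5 stop@n0
  join n8 pred n7: n7 stop@n0
  join n9 pred n4: n4→n2 stop@n0
  join n9 pred n6: n6→n1 stop@n0
  join n9 pred n7: n7 stop@n0
  DF(n0)=∅
  DF(n1)={n1,n5,n7,n8,n9}
  DF(n2)={n5,n7,n9}
  DF(n3)={n5,n6,n8}
  DF(n4)={n5,n7,n9}
  DF(n5)={n8}
  DF(n6)={n1,n7,n9}
  DF(n7)={n8,n9}
  DF(n8)=∅
  DF(n9)=∅

DF(n4) = ["n5", "n7", "n9"]

Answer: ["n5", "n7", "n9"]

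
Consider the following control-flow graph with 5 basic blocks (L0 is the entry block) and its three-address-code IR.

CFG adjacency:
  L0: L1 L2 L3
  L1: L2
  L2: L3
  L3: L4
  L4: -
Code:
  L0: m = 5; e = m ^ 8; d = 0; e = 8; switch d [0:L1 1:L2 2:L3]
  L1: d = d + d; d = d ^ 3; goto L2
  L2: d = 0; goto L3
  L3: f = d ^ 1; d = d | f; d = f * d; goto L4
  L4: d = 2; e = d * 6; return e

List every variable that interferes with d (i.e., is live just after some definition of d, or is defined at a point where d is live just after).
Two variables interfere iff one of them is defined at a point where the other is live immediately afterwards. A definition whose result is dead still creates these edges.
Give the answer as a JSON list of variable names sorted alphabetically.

Answer: ["e", "f"]

Working:
Per-block:
  L0: {d,e,m} / ∅
  L1: {d} / {d}
  L2: {d} / ∅
  L3: {d,f} / {d}
  L4: {d,e} / ∅

Backward fixpoint:
  live L0: ∅→{d}
  live L1: {d}→∅
  live L2: ∅→{d}
  live L3: {d}→∅
  live L4: ∅→∅

Conflict graph:
  d↔{e,f}
  e↔{d}
  f↔{d}
  m↔∅

N(d) = ["e", "f"]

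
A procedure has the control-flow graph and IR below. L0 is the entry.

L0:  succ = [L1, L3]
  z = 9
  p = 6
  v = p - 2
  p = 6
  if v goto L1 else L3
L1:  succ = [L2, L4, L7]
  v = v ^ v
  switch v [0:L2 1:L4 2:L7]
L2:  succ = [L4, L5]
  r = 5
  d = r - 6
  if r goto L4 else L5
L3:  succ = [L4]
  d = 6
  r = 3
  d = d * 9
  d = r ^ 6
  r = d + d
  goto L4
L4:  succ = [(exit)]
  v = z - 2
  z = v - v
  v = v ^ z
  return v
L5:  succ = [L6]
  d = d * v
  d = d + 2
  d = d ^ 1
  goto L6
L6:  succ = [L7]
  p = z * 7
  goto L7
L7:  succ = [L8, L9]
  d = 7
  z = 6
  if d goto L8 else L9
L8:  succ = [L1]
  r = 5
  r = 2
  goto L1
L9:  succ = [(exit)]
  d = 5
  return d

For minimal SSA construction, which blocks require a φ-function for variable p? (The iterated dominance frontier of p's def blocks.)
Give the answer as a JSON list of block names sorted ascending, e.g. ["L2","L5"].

idom tree: L1←L0 L2←L1 L3←L0 L4←L0 L5←L2 L6←L5 L7←L1 L8←L7 L9←L7
Dom∩ at merges:
  L1: preds {L0,L8}: {L0} ∩ {L0,L1,L7,L8} = {L0}; idom=L0
  L4: preds {L1,L2,L3}: {L0,L1} ∩ {L0,L1,L2} ∩ {L0,L3} = {L0}; idom=L0
  L7: preds {L1,L6}: {L0,L1} ∩ {L0,L1,L2,L5,L6} = {L0,L1}; idom=L1

DF derivation:
  L1←L0: walk · to L0
  L1←L8: walk L8→L7→L1 to L0
  L4←L1: walk L1 to L0
  L4←L2: walk L2→L1 to L0
  L4←L3: walk L3 to L0
  L7←L1: walk · to L1
  L7←L6: walk L6→L5→L2 to L1
  L0: DF=∅
  L1: DF={L1,L4}
  L2: DF={L4,L7}
  L3: DF={L4}
  L4: DF=∅
  L5: DF={L7}
  L6: DF={L7}
  L7: DF={L1}
  L8: DF={L1}
  L9: DF=∅

φ for p: defs {L0,L6}
  DF⁺ = {L1,L4,L7}

Answer: ["L1", "L4", "L7"]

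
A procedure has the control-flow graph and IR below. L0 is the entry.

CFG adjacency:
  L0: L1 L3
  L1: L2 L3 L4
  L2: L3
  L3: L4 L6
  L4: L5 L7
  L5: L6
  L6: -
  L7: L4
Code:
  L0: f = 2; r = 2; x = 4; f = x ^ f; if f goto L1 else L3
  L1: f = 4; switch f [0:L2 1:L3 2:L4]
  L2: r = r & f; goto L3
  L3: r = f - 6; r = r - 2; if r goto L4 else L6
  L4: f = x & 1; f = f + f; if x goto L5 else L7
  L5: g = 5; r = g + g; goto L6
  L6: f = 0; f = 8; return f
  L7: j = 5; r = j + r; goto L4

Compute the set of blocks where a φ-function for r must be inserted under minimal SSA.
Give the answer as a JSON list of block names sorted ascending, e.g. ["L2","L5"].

idom tree: L1←L0 L2←L1 L3←L0 L4←L0 L5←L4 L6←L0 L7←L4
Dom at joins:
  L3: preds {L0,L1,L2}: {L0} ∩ {L0,L1} ∩ {L0,L1,L2} = {L0}; idom=L0
  L4: preds {L1,L3,L7}: {L0,L1} ∩ {L0,L3} ∩ {L0,L4,L7} = {L0}; idom=L0
  L6: preds {L3,L5}: {L0,L3} ∩ {L0,L4,L5} = {L0}; idom=L0

DF walk-up:
  L3←L0: walk · to L0
  L3←L1: walk L1 to L0
  L3←L2: walk L2→L1 to L0
  L4←L1: walk L1 to L0
  L4←L3: walk L3 to L0
  L4←L7: walk L7→L4 to L0
  L6←L3: walk L3 to L0
  L6←L5: walk L5→L4 to L0
  DF(L0)=∅
  DF(L1)={L3,L4}
  DF(L2)={L3}
  DF(L3)={L4,L6}
  DF(L4)={L4,L6}
  DF(L5)={L6}
  DF(L6)=∅
  DF(L7)={L4}

φ for r: defs {L0,L2,L3,L5,L7}
  DF⁺ = {L3,L4,L6}

Answer: ["L3", "L4", "L6"]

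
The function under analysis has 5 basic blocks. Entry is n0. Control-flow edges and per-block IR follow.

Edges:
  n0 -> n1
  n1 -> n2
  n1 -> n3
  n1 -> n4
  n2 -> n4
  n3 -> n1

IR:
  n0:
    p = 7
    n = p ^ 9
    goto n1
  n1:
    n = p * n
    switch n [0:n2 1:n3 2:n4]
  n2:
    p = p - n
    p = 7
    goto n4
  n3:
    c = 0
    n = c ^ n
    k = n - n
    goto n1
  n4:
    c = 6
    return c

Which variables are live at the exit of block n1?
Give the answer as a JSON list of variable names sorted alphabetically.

def/use:
  n0: def={n,p} ue=∅
  n1: def={n} ue={n,p}
  n2: def={p} ue={n,p}
  n3: def={c,k,n} ue={n}
  n4: def={c} ue=∅

Backward fixpoint:
  n0 li=∅ lo={n,p}
  n1 li={n,p} lo={n,p}
  n2 li={n,p} lo=∅
  n3 li={n,p} lo={n,p}
  n4 li=∅ lo=∅

live-out(n1) = ["n", "p"]

Answer: ["n", "p"]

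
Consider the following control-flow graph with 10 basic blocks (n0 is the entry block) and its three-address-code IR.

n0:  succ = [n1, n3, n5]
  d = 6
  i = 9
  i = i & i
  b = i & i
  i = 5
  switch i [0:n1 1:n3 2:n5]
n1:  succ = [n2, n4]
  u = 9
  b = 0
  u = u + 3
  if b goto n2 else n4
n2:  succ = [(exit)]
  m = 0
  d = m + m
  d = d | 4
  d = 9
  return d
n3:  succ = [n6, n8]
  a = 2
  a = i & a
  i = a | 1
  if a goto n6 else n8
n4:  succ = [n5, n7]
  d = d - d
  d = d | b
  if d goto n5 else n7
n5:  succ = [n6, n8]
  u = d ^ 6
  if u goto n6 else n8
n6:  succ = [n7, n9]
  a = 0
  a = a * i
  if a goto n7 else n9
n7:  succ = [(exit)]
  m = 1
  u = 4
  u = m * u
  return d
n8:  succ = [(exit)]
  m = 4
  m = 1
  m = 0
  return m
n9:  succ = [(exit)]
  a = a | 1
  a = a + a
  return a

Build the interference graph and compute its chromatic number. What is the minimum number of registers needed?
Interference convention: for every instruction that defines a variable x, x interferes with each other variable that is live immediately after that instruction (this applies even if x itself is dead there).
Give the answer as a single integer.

Answer: 4

Working:
Block summaries:
  n0: {b,d,i} / ∅
  n1: {b,u} / ∅
  n2: {d,m} / ∅
  n3: {a,i} / {i}
  n4: {d} / {b,d}
  n5: {u} / {d}
  n6: {a} / {i}
  n7: {m,u} / {d}
  n8: {m} / ∅
  n9: {a} / {a}

Liveness:
  live n0: ∅→{d,i}
  live n1: {d,i}→{b,d,i}
  live n2: ∅→∅
  live n3: {d,i}→{d,i}
  live n4: {b,d,i}→{d,i}
  live n5: {d,i}→{d,i}
  live n6: {d,i}→{a,d}
  live n7: {d}→∅
  live n8: ∅→∅
  live n9: {a}→∅

Interfere edges:
  a: {d,i}
  b: {d,i,u}
  d: {a,b,i,m,u}
  i: {a,b,d,u}
  m: {d,u}
  u: {b,d,i,m}

Chromatic number:
  clique {b,d,i,u} ⇒ need ≥ 4
  4-colouring: R0={d}  R1={i,m}  R2={a,u}  R3={b}
  χ = 4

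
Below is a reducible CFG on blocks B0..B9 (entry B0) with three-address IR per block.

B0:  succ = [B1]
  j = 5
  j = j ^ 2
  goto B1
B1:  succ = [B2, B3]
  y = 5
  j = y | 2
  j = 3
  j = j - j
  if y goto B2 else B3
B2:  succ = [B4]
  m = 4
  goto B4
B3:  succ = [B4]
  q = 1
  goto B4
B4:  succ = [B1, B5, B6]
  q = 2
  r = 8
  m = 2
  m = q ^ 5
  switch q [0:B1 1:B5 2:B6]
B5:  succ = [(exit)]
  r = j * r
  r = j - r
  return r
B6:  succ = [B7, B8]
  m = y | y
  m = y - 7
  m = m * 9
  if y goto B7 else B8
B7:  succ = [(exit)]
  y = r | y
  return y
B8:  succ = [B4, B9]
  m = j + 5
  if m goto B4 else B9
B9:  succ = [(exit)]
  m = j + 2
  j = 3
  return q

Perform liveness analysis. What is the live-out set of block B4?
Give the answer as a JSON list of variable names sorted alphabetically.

Answer: ["j", "q", "r", "y"]

Derivation:
Per-block:
  B0: def={j} ue=∅
  B1: def={j,y} ue=∅
  B2: def={m} ue=∅
  B3: def={q} ue=∅
  B4: def={m,q,r} ue=∅
  B5: def={r} ue={j,r}
  B6: def={m} ue={y}
  B7: def={y} ue={r,y}
  B8: def={m} ue={j}
  B9: def={j,m} ue={j,q}

Live sets:
  B0: in=∅ out=∅
  B1: in=∅ out={j,y}
  B2: in={j,y} out={j,y}
  B3: in={j,y} out={j,y}
  B4: in={j,y} out={j,q,r,y}
  B5: in={j,r} out=∅
  B6: in={j,q,r,y} out={j,q,r,y}
  B7: in={r,y} out=∅
  B8: in={j,q,y} out={j,q,y}
  B9: in={j,q} out=∅

live-out(B4) = ["j", "q", "r", "y"]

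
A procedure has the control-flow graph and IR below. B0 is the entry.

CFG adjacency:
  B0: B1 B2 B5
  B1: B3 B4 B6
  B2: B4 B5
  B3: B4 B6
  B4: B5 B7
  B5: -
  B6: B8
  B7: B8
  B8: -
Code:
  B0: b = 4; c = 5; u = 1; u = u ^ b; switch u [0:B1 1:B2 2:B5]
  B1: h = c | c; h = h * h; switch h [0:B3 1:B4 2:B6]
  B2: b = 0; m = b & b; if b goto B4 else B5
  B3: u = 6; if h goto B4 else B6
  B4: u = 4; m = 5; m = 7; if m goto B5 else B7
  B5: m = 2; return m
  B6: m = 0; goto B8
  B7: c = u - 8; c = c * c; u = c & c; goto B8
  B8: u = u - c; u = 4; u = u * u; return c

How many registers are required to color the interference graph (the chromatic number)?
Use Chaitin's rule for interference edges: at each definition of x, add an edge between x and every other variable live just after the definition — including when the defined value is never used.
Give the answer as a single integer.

Answer: 4

Derivation:
def/use:
  B0: def={b,c,u} ue=∅
  B1: def={h} ue={c}
  B2: def={b,m} ue=∅
  B3: def={u} ue={h}
  B4: def={m,u} ue=∅
  B5: def={m} ue=∅
  B6: def={m} ue=∅
  B7: def={c,u} ue={u}
  B8: def={u} ue={c,u}

Backward fixpoint:
  B0 li=∅ lo={c,u}
  B1 li={c,u} lo={c,h,u}
  B2 li=∅ lo=∅
  B3 li={c,h} lo={c,u}
  B4 li=∅ lo={u}
  B5 li=∅ lo=∅
  B6 li={c,u} lo={c,u}
  B7 li={u} lo={c,u}
  B8 li={c,u} lo=∅

Interference:
  b — {c,m,u}
  c — {b,h,m,u}
  h — {c,u}
  m — {b,c,u}
  u — {b,c,h,m}

Chromatic number:
  lower bound: {b,c,m,u} mutually conflict ⇒ χ ≥ 4
  assign b→r2 c→r0 h→r2 m→r3 u→r1 — no edge inside a register ⇒ χ ≤ 4
  χ = 4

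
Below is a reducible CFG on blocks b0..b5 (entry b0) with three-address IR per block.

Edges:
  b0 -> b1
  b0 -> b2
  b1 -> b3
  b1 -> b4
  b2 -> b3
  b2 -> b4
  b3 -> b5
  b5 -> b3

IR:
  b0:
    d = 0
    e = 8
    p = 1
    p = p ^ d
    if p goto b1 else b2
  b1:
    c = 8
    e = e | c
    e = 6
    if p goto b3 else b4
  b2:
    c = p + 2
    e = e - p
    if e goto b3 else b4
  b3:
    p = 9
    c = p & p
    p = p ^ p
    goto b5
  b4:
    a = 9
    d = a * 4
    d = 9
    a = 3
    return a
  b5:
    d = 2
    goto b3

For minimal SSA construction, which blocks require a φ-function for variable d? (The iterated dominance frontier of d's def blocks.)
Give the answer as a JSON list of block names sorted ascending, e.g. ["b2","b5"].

idom tree: b1←b0 b2←b0 b3←b0 b4←b0 b5←b3
Join-block Dom:
  b3: preds {b1,b2,b5}: {b0,b1} ∩ {b0,b2} ∩ {b0,b3,b5} = {b0}; idom=b0
  b4: preds {b1,b2}: {b0,b1} ∩ {b0,b2} = {b0}; idom=b0

DF derivation:
  join b3 pred b1: b1 stop@b0
  join b3 pred b2: b2 stop@b0
  join b3 pred b5: b5→b3 stop@b0
  join b4 pred b1: b1 stop@b0
  join b4 pred b2: b2 stop@b0
  DF(b0)=∅
  DF(b1)={b3,b4}
  DF(b2)={b3,b4}
  DF(b3)={b3}
  DF(b4)=∅
  DF(b5)={b3}

φ for d: defs {b0,b4,b5}
  DF⁺ = {b3}

Answer: ["b3"]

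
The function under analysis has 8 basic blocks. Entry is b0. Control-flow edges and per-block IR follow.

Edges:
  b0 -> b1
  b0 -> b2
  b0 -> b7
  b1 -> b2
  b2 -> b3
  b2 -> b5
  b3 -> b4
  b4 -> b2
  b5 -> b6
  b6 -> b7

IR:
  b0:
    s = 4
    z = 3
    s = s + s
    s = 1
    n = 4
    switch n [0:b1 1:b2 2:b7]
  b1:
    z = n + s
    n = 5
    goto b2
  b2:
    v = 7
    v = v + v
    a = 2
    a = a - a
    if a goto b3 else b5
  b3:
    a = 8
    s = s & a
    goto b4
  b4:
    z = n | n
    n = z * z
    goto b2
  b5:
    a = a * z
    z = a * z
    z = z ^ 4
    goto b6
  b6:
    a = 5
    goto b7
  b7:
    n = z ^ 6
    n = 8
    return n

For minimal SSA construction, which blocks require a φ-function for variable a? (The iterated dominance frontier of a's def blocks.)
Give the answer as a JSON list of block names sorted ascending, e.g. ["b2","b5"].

Answer: ["b2", "b7"]

Derivation:
idom tree: b1←b0 b2←b0 b3←b2 b4←b3 b5←b2 b6←b5 b7←b0
Join-block Dom:
  b2: preds {b0,b1,b4}: {b0} ∩ {b0,b1} ∩ {b0,b2,b3,b4} = {b0}; idom=b0
  b7: preds {b0,b6}: {b0} ∩ {b0,b2,b5,b6} = {b0}; idom=b0

DF walk-up:
  join b2 pred b0: · stop@b0
  join b2 pred b1: b1 stop@b0
  join b2 pred b4: b4→b3→b2 stop@b0
  join b7 pred b0: · stop@b0
  join b7 pred b6: b6→b5→b2 stop@b0
  DF(b0)=∅
  DF(b1)={b2}
  DF(b2)={b2,b7}
  DF(b3)={b2}
  DF(b4)={b2}
  DF(b5)={b7}
  DF(b6)={b7}
  DF(b7)=∅

φ for a: defs {b2,b3,b5,b6}
  DF⁺ = {b2,b7}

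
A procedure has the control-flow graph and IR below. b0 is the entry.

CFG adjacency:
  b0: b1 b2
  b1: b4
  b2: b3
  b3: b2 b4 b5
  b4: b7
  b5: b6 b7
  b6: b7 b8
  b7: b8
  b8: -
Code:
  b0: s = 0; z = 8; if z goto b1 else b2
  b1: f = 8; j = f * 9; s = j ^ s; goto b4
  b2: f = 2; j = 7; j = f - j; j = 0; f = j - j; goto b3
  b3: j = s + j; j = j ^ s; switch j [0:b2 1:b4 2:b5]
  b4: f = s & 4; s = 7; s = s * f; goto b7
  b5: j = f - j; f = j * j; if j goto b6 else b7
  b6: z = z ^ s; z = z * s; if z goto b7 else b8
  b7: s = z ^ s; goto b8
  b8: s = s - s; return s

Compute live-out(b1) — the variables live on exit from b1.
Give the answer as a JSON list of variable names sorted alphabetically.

Per-block:
  b0: {s,z} / ∅
  b1: {f,j,s} / {s}
  b2: {f,j} / ∅
  b3: {j} / {j,s}
  b4: {f,s} / {s}
  b5: {f,j} / {f,j}
  b6: {z} / {s,z}
  b7: {s} / {s,z}
  b8: {s} / {s}

Live sets:
  b0: in=∅ out={s,z}
  b1: in={s,z} out={s,z}
  b2: in={s,z} out={f,j,s,z}
  b3: in={f,j,s,z} out={f,j,s,z}
  b4: in={s,z} out={s,z}
  b5: in={f,j,s,z} out={s,z}
  b6: in={s,z} out={s,z}
  b7: in={s,z} out={s}
  b8: in={s} out=∅

live-out(b1) = ["s", "z"]

Answer: ["s", "z"]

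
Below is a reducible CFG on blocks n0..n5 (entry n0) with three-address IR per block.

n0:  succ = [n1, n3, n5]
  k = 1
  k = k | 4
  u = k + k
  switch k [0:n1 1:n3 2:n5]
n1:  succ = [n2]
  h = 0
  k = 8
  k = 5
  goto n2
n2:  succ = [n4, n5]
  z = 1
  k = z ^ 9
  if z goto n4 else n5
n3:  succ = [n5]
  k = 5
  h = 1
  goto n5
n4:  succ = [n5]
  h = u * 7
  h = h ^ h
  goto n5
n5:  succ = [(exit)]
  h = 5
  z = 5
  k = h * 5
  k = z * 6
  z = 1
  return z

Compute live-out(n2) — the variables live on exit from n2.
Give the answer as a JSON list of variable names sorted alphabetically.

Answer: ["u"]

Working:
def/use:
  n0: def={k,u} ue=∅
  n1: def={h,k} ue=∅
  n2: def={k,z} ue=∅
  n3: def={h,k} ue=∅
  n4: def={h} ue={u}
  n5: def={h,k,z} ue=∅

Liveness:
  n0: in=∅ out={u}
  n1: in={u} out={u}
  n2: in={u} out={u}
  n3: in=∅ out=∅
  n4: in={u} out=∅
  n5: in=∅ out=∅

live-out(n2) = ["u"]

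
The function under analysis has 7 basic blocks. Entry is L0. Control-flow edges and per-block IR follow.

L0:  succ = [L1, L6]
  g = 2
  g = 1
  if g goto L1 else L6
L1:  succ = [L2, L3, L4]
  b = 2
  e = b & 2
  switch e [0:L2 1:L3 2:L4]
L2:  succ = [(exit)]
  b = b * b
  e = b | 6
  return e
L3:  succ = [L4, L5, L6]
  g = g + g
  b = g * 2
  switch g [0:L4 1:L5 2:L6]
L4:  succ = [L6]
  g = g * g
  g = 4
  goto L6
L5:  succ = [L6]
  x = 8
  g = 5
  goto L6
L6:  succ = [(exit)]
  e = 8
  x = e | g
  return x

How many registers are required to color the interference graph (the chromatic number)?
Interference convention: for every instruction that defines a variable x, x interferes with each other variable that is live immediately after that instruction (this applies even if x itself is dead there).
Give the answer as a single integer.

def/use:
  L0 def {g} use ∅
  L1 def {b,e} use ∅
  L2 def {b,e} use {b}
  L3 def {b,g} use {g}
  L4 def {g} use {g}
  L5 def {g,x} use ∅
  L6 def {e,x} use {g}

Liveness:
  live L0: ∅→{g}
  live L1: {g}→{b,g}
  live L2: {b}→∅
  live L3: {g}→{g}
  live L4: {g}→{g}
  live L5: ∅→{g}
  live L6: {g}→∅

Interference:
  b — {e,g}
  e — {b,g}
  g — {b,e}
  x — ∅

Colouring:
  clique {b,e,g} ⇒ need ≥ 3
  assign b→r0 e→r1 g→r2 x→r0 — no edge inside a register ⇒ χ ≤ 3
  χ = 3

Answer: 3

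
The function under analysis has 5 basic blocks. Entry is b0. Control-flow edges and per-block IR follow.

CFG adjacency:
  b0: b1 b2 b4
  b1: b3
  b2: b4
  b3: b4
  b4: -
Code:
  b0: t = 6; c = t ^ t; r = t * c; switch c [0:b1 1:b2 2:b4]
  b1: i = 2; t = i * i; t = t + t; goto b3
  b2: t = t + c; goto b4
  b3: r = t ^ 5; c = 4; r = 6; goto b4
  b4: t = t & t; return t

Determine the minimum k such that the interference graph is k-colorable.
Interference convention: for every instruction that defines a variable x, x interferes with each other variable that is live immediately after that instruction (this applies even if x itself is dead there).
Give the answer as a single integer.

Answer: 3

Analysis:
def/use:
  b0: {c,r,t} / ∅
  b1: {i,t} / ∅
  b2: {t} / {c,t}
  b3: {c,r} / {t}
  b4: {t} / {t}

Live sets:
  b0 li=∅ lo={c,t}
  b1 li=∅ lo={t}
  b2 li={c,t} lo={t}
  b3 li={t} lo={t}
  b4 li={t} lo=∅

Conflict graph:
  c — {r,t}
  i — ∅
  r — {c,t}
  t — {c,r}

Colouring:
  clique {c,r,t} ⇒ need ≥ 3
  3-colouring: c0={c,i}  c1={r}  c2={t}
  χ = 3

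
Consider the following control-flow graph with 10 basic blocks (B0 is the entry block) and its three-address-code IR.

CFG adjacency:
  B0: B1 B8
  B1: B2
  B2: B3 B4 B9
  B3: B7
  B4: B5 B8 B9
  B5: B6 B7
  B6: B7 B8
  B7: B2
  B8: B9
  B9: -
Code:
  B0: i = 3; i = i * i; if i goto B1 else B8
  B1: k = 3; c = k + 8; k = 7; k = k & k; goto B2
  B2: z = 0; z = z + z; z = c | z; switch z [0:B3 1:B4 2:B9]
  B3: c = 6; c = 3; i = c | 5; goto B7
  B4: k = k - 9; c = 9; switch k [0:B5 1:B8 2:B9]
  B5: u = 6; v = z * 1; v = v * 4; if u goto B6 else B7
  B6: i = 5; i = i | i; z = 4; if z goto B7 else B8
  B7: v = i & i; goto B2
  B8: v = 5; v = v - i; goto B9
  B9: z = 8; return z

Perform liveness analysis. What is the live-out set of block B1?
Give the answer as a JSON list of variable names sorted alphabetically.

Block summaries:
  B0 def {i} use ∅
  B1 def {c,k} use ∅
  B2 def {z} use {c}
  B3 def {c,i} use ∅
  B4 def {c,k} use {k}
  B5 def {u,v} use {z}
  B6 def {i,z} use ∅
  B7 def {v} use {i}
  B8 def {v} use {i}
  B9 def {z} use ∅

Liveness:
  B0 li=∅ lo={i}
  B1 li={i} lo={c,i,k}
  B2 li={c,i,k} lo={i,k,z}
  B3 li={k} lo={c,i,k}
  B4 li={i,k,z} lo={c,i,k,z}
  B5 li={c,i,k,z} lo={c,i,k}
  B6 li={c,k} lo={c,i,k}
  B7 li={c,i,k} lo={c,i,k}
  B8 li={i} lo=∅
  B9 li=∅ lo=∅

live-out(B1) = ["c", "i", "k"]

Answer: ["c", "i", "k"]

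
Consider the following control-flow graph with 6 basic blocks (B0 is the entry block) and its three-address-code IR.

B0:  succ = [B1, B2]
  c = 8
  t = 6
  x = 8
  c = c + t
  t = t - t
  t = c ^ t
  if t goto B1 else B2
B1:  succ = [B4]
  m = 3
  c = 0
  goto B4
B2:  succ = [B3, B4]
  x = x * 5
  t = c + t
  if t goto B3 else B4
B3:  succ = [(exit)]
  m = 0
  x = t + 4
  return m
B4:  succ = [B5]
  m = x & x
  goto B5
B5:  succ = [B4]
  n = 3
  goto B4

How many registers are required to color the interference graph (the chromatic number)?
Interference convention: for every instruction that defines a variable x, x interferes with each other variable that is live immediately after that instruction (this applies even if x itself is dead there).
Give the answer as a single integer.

Per-block:
  B0: {c,t,x} / ∅
  B1: {c,m} / ∅
  B2: {t,x} / {c,t,x}
  B3: {m,x} / {t}
  B4: {m} / {x}
  B5: {n} / ∅

Backward fixpoint:
  B0 li=∅ lo={c,t,x}
  B1 li={x} lo={x}
  B2 li={c,t,x} lo={t,x}
  B3 li={t} lo=∅
  B4 li={x} lo={x}
  B5 li={x} lo={x}

Interfere edges:
  c: {t,x}
  m: {t,x}
  n: {x}
  t: {c,m,x}
  x: {c,m,n,t}

Chromatic number:
  lower bound: {c,t,x} mutually conflict ⇒ χ ≥ 3
  3-colouring: R0={x}  R1={n,t}  R2={c,m}
  χ = 3

Answer: 3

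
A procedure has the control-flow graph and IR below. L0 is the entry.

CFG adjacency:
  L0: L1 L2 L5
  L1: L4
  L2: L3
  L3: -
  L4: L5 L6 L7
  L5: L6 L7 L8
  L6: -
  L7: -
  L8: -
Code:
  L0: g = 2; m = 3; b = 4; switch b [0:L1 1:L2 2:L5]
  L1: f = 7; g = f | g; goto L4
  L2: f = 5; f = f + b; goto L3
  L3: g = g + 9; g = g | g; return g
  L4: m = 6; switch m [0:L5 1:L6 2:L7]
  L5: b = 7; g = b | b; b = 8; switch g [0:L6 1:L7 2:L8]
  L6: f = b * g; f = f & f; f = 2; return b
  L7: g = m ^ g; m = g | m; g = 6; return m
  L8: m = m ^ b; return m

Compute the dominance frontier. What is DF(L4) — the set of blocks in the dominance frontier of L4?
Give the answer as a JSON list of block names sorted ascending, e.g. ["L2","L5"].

idom tree: L1←L0 L2←L0 L3←L2 L4←L1 L5←L0 L6←L0 L7←L0 L8←L5
Join-block Dom:
  L5: preds {L0,L4}: {L0} ∩ {L0,L1,L4} = {L0}; idom=L0
  L6: preds {L4,L5}: {L0,L1,L4} ∩ {L0,L5} = {L0}; idom=L0
  L7: preds {L4,L5}: {L0,L1,L4} ∩ {L0,L5} = {L0}; idom=L0

Frontier:
  L5←L0: walk · to L0
  L5←L4: walk L4→L1 to L0
  L6←L4: walk L4→L1 to L0
  L6←L5: walk L5 to L0
  L7←L4: walk L4→L1 to L0
  L7←L5: walk L5 to L0
  L0 → ∅
  L1 → {L5,L6,L7}
  L2 → ∅
  L3 → ∅
  L4 → {L5,L6,L7}
  L5 → {L6,L7}
  L6 → ∅
  L7 → ∅
  L8 → ∅

DF(L4) = ["L5", "L6", "L7"]

Answer: ["L5", "L6", "L7"]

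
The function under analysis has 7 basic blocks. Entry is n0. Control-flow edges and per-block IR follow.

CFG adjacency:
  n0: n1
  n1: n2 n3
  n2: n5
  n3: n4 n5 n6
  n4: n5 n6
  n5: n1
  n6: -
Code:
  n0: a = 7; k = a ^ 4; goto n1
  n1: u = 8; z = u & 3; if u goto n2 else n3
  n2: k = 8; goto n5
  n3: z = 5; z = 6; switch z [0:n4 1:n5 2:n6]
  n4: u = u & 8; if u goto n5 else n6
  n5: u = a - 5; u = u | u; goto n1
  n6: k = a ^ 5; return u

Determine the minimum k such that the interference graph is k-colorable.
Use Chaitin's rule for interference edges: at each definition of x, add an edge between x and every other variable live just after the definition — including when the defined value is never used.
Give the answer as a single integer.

Answer: 3

Working:
def/use:
  n0 def {a,k} use ∅
  n1 def {u,z} use ∅
  n2 def {k} use ∅
  n3 def {z} use ∅
  n4 def {u} use {u}
  n5 def {u} use {a}
  n6 def {k} use {a,u}

Liveness:
  n0 li=∅ lo={a}
  n1 li={a} lo={a,u}
  n2 li={a} lo={a}
  n3 li={a,u} lo={a,u}
  n4 li={a,u} lo={a,u}
  n5 li={a} lo={a}
  n6 li={a,u} lo=∅

Conflict graph:
  a↔{k,u,z}
  k↔{a,u}
  u↔{a,k,z}
  z↔{a,u}

Chromatic number:
  lower bound: {a,k,u} mutually conflict ⇒ χ ≥ 3
  3-colouring: c0={a}  c1={u}  c2={k,z}
  χ = 3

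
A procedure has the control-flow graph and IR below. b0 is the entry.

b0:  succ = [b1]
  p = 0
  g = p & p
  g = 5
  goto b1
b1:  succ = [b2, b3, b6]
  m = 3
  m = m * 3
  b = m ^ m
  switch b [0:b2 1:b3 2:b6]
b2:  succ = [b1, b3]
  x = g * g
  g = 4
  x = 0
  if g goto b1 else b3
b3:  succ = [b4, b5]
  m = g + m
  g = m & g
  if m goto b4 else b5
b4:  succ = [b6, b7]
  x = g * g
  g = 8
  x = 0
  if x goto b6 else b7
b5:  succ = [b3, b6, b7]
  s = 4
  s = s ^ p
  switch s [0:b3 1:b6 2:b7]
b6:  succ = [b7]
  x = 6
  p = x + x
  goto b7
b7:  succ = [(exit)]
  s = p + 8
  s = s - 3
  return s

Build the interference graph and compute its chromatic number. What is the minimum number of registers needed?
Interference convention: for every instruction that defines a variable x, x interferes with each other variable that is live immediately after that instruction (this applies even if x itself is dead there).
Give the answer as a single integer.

Answer: 4

Working:
Per-block:
  b0: {g,p} / ∅
  b1: {b,m} / ∅
  b2: {g,x} / {g}
  b3: {g,m} / {g,m}
  b4: {g,x} / {g}
  b5: {s} / {p}
  b6: {p,x} / ∅
  b7: {s} / {p}

Backward fixpoint:
  b0: in=∅ out={g,p}
  b1: in={g,p} out={g,m,p}
  b2: in={g,m,p} out={g,m,p}
  b3: in={g,m,p} out={g,m,p}
  b4: in={g,p} out={p}
  b5: in={g,m,p} out={g,m,p}
  b6: in=∅ out={p}
  b7: in={p} out=∅

Interference:
  b: {g,m,p}
  g: {b,m,p,s,x}
  m: {b,g,p,s,x}
  p: {b,g,m,s,x}
  s: {g,m,p}
  x: {g,m,p}

Chromatic number:
  clique {b,g,m,p} ⇒ need ≥ 4
  assign b→r3 g→r0 m→r1 p→r2 s→r3 x→r3 — no edge inside a register ⇒ χ ≤ 4
  χ = 4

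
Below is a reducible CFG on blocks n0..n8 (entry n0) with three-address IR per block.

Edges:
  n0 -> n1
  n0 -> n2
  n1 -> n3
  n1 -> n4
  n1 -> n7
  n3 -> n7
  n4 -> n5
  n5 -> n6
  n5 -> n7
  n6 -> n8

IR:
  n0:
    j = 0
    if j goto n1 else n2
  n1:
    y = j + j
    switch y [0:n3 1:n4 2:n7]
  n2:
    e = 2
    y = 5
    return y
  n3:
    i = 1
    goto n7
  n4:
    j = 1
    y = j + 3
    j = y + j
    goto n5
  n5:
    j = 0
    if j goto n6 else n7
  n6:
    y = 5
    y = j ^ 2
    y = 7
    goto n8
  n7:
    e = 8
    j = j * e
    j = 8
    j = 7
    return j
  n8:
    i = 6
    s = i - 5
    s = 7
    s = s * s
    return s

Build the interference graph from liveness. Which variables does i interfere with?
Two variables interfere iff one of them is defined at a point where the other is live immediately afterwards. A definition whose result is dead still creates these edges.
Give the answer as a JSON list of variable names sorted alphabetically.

Block summaries:
  n0: {j} / ∅
  n1: {y} / {j}
  n2: {e,y} / ∅
  n3: {i} / ∅
  n4: {j,y} / ∅
  n5: {j} / ∅
  n6: {y} / {j}
  n7: {e,j} / {j}
  n8: {i,s} / ∅

Liveness:
  live n0: ∅→{j}
  live n1: {j}→{j}
  live n2: ∅→∅
  live n3: {j}→{j}
  live n4: ∅→∅
  live n5: ∅→{j}
  live n6: {j}→∅
  live n7: {j}→∅
  live n8: ∅→∅

Interference:
  e — {j}
  i — {j}
  j — {e,i,y}
  s — ∅
  y — {j}

N(i) = ["j"]

Answer: ["j"]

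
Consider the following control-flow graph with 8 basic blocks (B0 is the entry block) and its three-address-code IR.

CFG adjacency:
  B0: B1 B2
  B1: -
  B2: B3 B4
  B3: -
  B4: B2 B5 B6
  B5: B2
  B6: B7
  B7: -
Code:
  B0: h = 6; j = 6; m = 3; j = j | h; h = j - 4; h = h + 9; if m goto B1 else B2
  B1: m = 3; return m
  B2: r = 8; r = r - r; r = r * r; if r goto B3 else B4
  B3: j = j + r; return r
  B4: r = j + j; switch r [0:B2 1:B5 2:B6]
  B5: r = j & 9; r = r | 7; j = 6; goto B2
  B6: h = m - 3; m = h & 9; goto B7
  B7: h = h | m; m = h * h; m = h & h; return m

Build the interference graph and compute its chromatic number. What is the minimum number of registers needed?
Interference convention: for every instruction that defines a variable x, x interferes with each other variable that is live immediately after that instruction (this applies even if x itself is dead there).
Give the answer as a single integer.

Answer: 3

Analysis:
Per-block:
  B0 def {h,j,m} use ∅
  B1 def {m} use ∅
  B2 def {r} use ∅
  B3 def {j} use {j,r}
  B4 def {r} use {j}
  B5 def {j,r} use {j}
  B6 def {h,m} use {m}
  B7 def {h,m} use {h,m}

Liveness:
  live B0: ∅→{j,m}
  live B1: ∅→∅
  live B2: {j,m}→{j,m,r}
  live B3: {j,r}→∅
  live B4: {j,m}→{j,m}
  live B5: {j,m}→{j,m}
  live B6: {m}→{h,m}
  live B7: {h,m}→∅

Conflict graph:
  h — {j,m}
  j — {h,m,r}
  m — {h,j,r}
  r — {j,m}

Chromatic number:
  clique {h,j,m} ⇒ need ≥ 3
  assign h→c2 j→c0 m→c1 r→c2 — no edge inside a register ⇒ χ ≤ 3
  χ = 3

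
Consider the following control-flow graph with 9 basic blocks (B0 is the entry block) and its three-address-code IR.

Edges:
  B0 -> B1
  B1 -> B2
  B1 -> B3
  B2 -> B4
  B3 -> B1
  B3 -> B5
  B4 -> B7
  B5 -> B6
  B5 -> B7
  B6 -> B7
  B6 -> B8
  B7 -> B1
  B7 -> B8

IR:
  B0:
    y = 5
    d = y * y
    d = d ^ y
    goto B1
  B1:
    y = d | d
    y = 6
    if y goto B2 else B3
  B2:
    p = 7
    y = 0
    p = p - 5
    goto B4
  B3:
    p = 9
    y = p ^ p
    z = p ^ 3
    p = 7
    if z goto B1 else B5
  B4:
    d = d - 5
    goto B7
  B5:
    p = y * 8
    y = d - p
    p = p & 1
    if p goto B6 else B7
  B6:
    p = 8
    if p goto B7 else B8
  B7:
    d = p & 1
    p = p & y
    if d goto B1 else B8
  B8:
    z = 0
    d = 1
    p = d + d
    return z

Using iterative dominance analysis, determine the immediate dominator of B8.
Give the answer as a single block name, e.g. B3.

Answer: B1

Derivation:
idom tree: B1←B0 B2←B1 B3←B1 B4←B2 B5←B3 B6←B5 B7←B1 B8←B1
Join-block Dom:
  B1: preds {B0,B3,B7}: {B0} ∩ {B0,B1,B3} ∩ {B0,B1,B7} = {B0}; idom=B0
  B7: preds {B4,B5,B6}: {B0,B1,B2,B4} ∩ {B0,B1,B3,B5} ∩ {B0,B1,B3,B5,B6} = {B0,B1}; idom=B1
  B8: preds {B6,B7}: {B0,B1,B3,B5,B6} ∩ {B0,B1,B7} = {B0,B1}; idom=B1

idom(B8) = B1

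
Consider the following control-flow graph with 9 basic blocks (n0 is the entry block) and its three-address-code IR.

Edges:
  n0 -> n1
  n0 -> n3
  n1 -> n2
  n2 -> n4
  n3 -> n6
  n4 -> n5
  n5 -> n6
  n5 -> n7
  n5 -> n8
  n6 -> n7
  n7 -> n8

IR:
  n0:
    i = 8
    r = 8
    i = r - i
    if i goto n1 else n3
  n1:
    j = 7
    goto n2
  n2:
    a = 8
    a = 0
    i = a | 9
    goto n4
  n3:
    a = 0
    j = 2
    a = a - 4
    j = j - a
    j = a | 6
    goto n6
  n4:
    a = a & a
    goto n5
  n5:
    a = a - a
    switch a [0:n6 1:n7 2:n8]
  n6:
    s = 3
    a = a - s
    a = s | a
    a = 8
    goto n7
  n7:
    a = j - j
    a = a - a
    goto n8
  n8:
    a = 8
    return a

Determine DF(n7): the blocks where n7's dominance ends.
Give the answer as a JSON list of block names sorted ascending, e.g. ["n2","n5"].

idom tree: n1←n0 n2←n1 n3←n0 n4←n2 n5←n4 n6←n0 n7←n0 n8←n0
Dom at joins:
  n6: preds {n3,n5}: {n0,n3} ∩ {n0,n1,n2,n4,n5} = {n0}; idom=n0
  n7: preds {n5,n6}: {n0,n1,n2,n4,n5} ∩ {n0,n6} = {n0}; idom=n0
  n8: preds {n5,n7}: {n0,n1,n2,n4,n5} ∩ {n0,n7} = {n0}; idom=n0

DF derivation:
  n6←n3: walk n3 to n0
  n6←n5: walk n5→n4→n2→n1 to n0
  n7←n5: walk n5→n4→n2→n1 to n0
  n7←n6: walk n6 to n0
  n8←n5: walk n5→n4→n2→n1 to n0
  n8←n7: walk n7 to n0
  n0: DF=∅
  n1: DF={n6,n7,n8}
  n2: DF={n6,n7,n8}
  n3: DF={n6}
  n4: DF={n6,n7,n8}
  n5: DF={n6,n7,n8}
  n6: DF={n7}
  n7: DF={n8}
  n8: DF=∅

DF(n7) = ["n8"]

Answer: ["n8"]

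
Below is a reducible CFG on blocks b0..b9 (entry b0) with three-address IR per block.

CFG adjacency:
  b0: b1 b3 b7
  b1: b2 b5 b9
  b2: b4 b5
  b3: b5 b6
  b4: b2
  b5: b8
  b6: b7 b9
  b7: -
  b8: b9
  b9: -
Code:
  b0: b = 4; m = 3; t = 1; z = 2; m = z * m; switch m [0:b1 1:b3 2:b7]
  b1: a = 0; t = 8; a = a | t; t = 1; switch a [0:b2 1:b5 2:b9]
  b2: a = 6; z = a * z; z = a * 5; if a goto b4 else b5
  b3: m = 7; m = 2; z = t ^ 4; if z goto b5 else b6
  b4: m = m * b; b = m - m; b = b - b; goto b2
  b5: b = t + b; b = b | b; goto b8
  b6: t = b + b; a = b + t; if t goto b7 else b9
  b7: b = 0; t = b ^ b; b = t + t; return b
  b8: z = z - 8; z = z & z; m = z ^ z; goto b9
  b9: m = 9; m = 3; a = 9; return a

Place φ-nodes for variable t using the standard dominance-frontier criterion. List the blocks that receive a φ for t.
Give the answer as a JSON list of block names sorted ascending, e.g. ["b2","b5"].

idom tree: b1←b0 b2←b1 b3←b0 b4←b2 b5←b0 b6←b3 b7←b0 b8←b5 b9←b0
Dom at joins:
  b2: preds {b1,b4}: {b0,b1} ∩ {b0,b1,b2,b4} = {b0,b1}; idom=b1
  b5: preds {b1,b2,b3}: {b0,b1} ∩ {b0,b1,b2} ∩ {b0,b3} = {b0}; idom=b0
  b7: preds {b0,b6}: {b0} ∩ {b0,b3,b6} = {b0}; idom=b0
  b9: preds {b1,b6,b8}: {b0,b1} ∩ {b0,b3,b6} ∩ {b0,b5,b8} = {b0}; idom=b0

DF derivation:
  b2←b1: walk · to b1
  b2←b4: walk b4→b2 to b1
  b5←b1: walk b1 to b0
  b5←b2: walk b2→b1 to b0
  b5←b3: walk b3 to b0
  b7←b0: walk · to b0
  b7←b6: walk b6→b3 to b0
  b9←b1: walk b1 to b0
  b9←b6: walk b6→b3 to b0
  b9←b8: walk b8→b5 to b0
  DF(b0)=∅
  DF(b1)={b5,b9}
  DF(b2)={b2,b5}
  DF(b3)={b5,b7,b9}
  DF(b4)={b2}
  DF(b5)={b9}
  DF(b6)={b7,b9}
  DF(b7)=∅
  DF(b8)={b9}
  DF(b9)=∅

φ for t: defs {b0,b1,b6,b7}
  DF⁺ = {b5,b7,b9}

Answer: ["b5", "b7", "b9"]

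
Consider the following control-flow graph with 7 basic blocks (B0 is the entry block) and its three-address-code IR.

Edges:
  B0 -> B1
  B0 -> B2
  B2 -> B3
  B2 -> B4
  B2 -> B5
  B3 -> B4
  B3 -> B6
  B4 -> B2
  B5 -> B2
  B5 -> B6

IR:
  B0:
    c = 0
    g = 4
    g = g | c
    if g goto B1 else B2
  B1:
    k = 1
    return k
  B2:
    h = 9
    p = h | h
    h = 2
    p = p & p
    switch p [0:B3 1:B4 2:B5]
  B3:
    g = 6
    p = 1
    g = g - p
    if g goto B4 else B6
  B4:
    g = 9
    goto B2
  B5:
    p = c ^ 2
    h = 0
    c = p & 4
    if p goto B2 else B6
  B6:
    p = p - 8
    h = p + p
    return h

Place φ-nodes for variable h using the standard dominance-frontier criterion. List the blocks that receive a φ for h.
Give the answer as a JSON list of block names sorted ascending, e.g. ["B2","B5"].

idom tree: B1←B0 B2←B0 B3←B2 B4←B2 B5←B2 B6←B2
Join-block Dom:
  B2: preds {B0,B4,B5}: {B0} ∩ {B0,B2,B4} ∩ {B0,B2,B5} = {B0}; idom=B0
  B4: preds {B2,B3}: {B0,B2} ∩ {B0,B2,B3} = {B0,B2}; idom=B2
  B6: preds {B3,B5}: {B0,B2,B3} ∩ {B0,B2,B5} = {B0,B2}; idom=B2

DF walk-up:
  join B2 pred B0: · stop@B0
  join B2 pred B4: B4→B2 stop@B0
  join B2 pred B5: B5→B2 stop@B0
  join B4 pred B2: · stop@B2
  join B4 pred B3: B3 stop@B2
  join B6 pred B3: B3 stop@B2
  join B6 pred B5: B5 stop@B2
  DF(B0)=∅
  DF(B1)=∅
  DF(B2)={B2}
  DF(B3)={B4,B6}
  DF(B4)={B2}
  DF(B5)={B2,B6}
  DF(B6)=∅

φ for h: defs {B2,B5,B6}
  DF⁺ = {B2,B6}

Answer: ["B2", "B6"]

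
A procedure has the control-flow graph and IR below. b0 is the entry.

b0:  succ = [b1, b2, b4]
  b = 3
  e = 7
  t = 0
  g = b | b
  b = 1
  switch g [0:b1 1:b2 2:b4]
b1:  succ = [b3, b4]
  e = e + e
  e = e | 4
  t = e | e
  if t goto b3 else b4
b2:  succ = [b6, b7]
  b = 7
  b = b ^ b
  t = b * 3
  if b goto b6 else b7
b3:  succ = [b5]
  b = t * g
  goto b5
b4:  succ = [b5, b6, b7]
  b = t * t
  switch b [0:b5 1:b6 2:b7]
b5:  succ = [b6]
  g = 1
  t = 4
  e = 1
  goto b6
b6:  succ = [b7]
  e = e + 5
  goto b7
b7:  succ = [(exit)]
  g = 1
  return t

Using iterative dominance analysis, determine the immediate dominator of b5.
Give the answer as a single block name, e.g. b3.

idom tree: b1←b0 b2←b0 b3←b1 b4←b0 b5←b0 b6←b0 b7←b0
Join-block Dom:
  b4: preds {b0,b1}: {b0} ∩ {b0,b1} = {b0}; idom=b0
  b5: preds {b3,b4}: {b0,b1,b3} ∩ {b0,b4} = {b0}; idom=b0
  b6: preds {b2,b4,b5}: {b0,b2} ∩ {b0,b4} ∩ {b0,b5} = {b0}; idom=b0
  b7: preds {b2,b4,b6}: {b0,b2} ∩ {b0,b4} ∩ {b0,b6} = {b0}; idom=b0

idom(b5) = b0

Answer: b0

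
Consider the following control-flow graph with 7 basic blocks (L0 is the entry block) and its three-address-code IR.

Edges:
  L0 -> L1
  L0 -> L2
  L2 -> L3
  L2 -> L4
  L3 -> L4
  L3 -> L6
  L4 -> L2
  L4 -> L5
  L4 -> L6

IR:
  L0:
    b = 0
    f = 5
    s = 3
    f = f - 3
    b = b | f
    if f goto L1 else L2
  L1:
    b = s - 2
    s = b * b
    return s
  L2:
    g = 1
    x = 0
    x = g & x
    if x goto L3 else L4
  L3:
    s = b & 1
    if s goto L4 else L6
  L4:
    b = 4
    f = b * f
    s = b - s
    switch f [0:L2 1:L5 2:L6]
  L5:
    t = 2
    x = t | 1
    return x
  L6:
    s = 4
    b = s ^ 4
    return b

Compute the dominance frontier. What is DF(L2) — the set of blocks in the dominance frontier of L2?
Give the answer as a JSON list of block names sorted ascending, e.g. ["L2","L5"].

Answer: ["L2"]

Working:
idom tree: L1←L0 L2←L0 L3←L2 L4←L2 L5←L4 L6←L2
Dom∩ at merges:
  L2: preds {L0,L4}: {L0} ∩ {L0,L2,L4} = {L0}; idom=L0
  L4: preds {L2,L3}: {L0,L2} ∩ {L0,L2,L3} = {L0,L2}; idom=L2
  L6: preds {L3,L4}: {L0,L2,L3} ∩ {L0,L2,L4} = {L0,L2}; idom=L2

DF walk-up:
  L2←L0: walk · to L0
  L2←L4: walk L4→L2 to L0
  L4←L2: walk · to L2
  L4←L3: walk L3 to L2
  L6←L3: walk L3 to L2
  L6←L4: walk L4 to L2
  L0 → ∅
  L1 → ∅
  L2 → {L2}
  L3 → {L4,L6}
  L4 → {L2,L6}
  L5 → ∅
  L6 → ∅

DF(L2) = ["L2"]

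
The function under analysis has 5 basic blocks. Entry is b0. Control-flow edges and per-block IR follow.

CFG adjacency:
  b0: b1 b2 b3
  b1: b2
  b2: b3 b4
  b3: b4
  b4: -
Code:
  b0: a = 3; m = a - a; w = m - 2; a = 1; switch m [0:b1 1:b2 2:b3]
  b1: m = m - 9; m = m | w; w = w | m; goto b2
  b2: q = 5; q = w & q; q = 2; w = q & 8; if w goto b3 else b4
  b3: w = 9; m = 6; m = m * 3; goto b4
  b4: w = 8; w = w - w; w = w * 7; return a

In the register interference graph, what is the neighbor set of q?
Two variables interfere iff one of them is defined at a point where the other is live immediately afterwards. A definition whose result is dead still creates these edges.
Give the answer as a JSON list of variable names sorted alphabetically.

def/use:
  b0 def {a,m,w} use ∅
  b1 def {m,w} use {m,w}
  b2 def {q,w} use {w}
  b3 def {m,w} use ∅
  b4 def {w} use {a}

Liveness:
  b0 li=∅ lo={a,m,w}
  b1 li={a,m,w} lo={a,w}
  b2 li={a,w} lo={a}
  b3 li={a} lo={a}
  b4 li={a} lo=∅

Interference:
  a — {m,q,w}
  m — {a,w}
  q — {a,w}
  w — {a,m,q}

N(q) = ["a", "w"]

Answer: ["a", "w"]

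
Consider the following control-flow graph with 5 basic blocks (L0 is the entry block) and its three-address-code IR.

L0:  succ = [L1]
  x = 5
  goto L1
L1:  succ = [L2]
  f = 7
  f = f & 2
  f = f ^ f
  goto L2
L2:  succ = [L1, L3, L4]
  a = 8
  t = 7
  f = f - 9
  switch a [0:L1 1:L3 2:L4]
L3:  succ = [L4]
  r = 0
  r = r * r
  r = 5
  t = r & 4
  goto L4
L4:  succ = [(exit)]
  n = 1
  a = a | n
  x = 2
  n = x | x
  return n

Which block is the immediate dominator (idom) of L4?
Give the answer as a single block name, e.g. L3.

idom tree: L1←L0 L2←L1 L3←L2 L4←L2
Dom∩ at merges:
  L1: preds {L0,L2}: {L0} ∩ {L0,L1,L2} = {L0}; idom=L0
  L4: preds {L2,L3}: {L0,L1,L2} ∩ {L0,L1,L2,L3} = {L0,L1,L2}; idom=L2

idom(L4) = L2

Answer: L2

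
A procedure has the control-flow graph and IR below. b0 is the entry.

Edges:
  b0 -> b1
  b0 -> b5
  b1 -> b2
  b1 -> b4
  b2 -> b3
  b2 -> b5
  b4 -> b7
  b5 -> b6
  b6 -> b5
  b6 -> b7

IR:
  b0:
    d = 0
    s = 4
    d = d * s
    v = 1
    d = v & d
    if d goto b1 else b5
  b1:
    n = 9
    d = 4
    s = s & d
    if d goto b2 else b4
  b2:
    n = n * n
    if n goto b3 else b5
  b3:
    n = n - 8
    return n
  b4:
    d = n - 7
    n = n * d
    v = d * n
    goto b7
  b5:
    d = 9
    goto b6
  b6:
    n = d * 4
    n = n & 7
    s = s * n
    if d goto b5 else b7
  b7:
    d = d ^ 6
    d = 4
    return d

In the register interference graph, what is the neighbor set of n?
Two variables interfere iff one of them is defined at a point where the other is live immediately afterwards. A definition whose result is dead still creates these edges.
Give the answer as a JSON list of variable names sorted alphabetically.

def/use:
  b0: {d,s,v} / ∅
  b1: {d,n,s} / {s}
  b2: {n} / {n}
  b3: {n} / {n}
  b4: {d,n,v} / {n}
  b5: {d} / ∅
  b6: {n,s} / {d,s}
  b7: {d} / {d}

Liveness:
  b0 li=∅ lo={s}
  b1 li={s} lo={n,s}
  b2 li={n,s} lo={n,s}
  b3 li={n} lo=∅
  b4 li={n} lo={d}
  b5 li={s} lo={d,s}
  b6 li={d,s} lo={d,s}
  b7 li={d} lo=∅

Conflict graph:
  d — {n,s,v}
  n — {d,s}
  s — {d,n,v}
  v — {d,s}

N(n) = ["d", "s"]

Answer: ["d", "s"]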